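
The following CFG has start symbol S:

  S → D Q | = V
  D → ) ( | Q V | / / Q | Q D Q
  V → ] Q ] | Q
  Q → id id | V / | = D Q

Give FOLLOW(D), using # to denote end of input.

In S → D Q: add FIRST(Q) = { =, ], id }.
In D → Q D Q: add FIRST(Q) = { =, ], id }.
In Q → = D Q: add FIRST(Q) = { =, ], id }.
Union: FOLLOW(D) = { =, ], id }.

{ =, ], id }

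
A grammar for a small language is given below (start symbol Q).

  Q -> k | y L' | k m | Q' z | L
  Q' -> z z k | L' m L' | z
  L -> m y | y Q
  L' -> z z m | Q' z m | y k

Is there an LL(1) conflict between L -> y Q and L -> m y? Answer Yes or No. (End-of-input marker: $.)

FIRST(y Q) = { y } and FIRST(m y) = { m }.
The FIRST sets are disjoint and neither alternative is nullable — no conflict.

No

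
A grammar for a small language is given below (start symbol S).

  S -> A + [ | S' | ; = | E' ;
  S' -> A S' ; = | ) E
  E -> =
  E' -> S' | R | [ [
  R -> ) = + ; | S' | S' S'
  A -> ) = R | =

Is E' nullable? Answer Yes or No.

No

No nonterminal in this grammar is nullable.
No production of E' has an RHS whose symbols are all nullable, so E' is not nullable.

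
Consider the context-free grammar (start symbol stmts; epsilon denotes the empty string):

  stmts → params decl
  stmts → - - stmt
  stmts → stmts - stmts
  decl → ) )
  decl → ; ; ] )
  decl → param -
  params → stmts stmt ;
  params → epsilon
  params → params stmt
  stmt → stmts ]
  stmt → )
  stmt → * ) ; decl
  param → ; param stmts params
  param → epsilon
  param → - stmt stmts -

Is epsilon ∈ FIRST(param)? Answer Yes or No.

param has an epsilon-production, so param ⇒ epsilon.

Yes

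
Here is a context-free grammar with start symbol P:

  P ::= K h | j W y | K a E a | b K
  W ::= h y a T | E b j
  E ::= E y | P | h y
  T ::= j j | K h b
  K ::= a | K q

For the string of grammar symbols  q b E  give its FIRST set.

{ q }

q is a terminal; add {q} and stop.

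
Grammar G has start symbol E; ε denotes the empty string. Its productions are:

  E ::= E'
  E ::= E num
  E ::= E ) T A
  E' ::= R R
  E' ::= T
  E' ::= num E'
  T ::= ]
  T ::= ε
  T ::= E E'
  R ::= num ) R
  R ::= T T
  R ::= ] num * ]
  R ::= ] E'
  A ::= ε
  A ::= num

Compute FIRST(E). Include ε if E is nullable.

From E ::= E': add FIRST(E') = { ), ], num, ε } (including ε since E' is nullable).
From E ::= E num: E nullable, take FIRST(E) ∪ {num} = { ), ], num }.
From E ::= E ) T A: E nullable, take FIRST(E) ∪ {)} = { ), ], num }.
Union: FIRST(E) = { ), ], num, ε }.

{ ), ], num, ε }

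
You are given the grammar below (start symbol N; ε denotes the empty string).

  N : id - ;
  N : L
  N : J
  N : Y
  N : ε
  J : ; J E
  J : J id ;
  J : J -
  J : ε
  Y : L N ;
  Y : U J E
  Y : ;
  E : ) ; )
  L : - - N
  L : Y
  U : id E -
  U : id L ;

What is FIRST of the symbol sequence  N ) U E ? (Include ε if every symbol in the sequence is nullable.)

Add FIRST(N)\{ε} = { -, ;, id }; N is nullable, continue.
) is a terminal; add {)} and stop.

{ ), -, ;, id }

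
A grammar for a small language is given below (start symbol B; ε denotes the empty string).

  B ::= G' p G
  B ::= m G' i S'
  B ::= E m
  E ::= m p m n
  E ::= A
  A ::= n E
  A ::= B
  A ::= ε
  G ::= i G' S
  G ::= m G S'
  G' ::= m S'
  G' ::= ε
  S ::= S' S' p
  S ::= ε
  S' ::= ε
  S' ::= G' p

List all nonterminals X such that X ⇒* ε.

Directly nullable (have an ε-production): A, G', S, S'.
E ::= A with every symbol nullable, so E is nullable.
No other nonterminal has a production whose RHS symbols are all nullable.

{ A, E, G', S, S' }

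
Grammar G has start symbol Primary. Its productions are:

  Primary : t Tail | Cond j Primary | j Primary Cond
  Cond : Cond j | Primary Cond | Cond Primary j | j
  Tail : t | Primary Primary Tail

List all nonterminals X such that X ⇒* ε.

{ } (none)

No nonterminal has an empty production or an RHS whose symbols are all nullable.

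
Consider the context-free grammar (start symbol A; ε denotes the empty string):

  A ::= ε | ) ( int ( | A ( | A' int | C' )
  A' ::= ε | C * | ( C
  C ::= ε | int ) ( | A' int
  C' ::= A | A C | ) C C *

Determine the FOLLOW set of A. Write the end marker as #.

{ #, (, ), *, int }

A is the start symbol, so # ∈ FOLLOW(A).
In A ::= A (: add FIRST(() = { ( }.
In C' ::= A: A is at the end, add FOLLOW(C') = { ) }.
In C' ::= A C: add FIRST(C)\{ε} = { (, *, int }.
  Since C is nullable, also add FOLLOW(C') = { ) }.
Union: FOLLOW(A) = { #, (, ), *, int }.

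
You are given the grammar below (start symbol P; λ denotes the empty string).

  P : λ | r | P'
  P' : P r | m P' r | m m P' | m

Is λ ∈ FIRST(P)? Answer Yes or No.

P has an λ-production, so P ⇒ λ.

Yes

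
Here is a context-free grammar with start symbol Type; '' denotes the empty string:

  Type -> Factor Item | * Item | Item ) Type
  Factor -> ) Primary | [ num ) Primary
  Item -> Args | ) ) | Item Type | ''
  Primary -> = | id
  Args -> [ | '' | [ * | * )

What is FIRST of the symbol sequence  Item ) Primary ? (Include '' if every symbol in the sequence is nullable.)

Add FIRST(Item)\{''} = { ), *, [ }; Item is nullable, continue.
) is a terminal; add {)} and stop.

{ ), *, [ }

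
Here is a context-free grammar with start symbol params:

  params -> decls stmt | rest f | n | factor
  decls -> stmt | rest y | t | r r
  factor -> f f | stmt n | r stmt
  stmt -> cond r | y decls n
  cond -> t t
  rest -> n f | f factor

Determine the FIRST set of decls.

From decls -> stmt: add FIRST(stmt) = { t, y }.
From decls -> rest y: add FIRST(rest) = { f, n }.
decls -> t contributes {t}.
decls -> r r contributes {r}.
Union: FIRST(decls) = { f, n, r, t, y }.

{ f, n, r, t, y }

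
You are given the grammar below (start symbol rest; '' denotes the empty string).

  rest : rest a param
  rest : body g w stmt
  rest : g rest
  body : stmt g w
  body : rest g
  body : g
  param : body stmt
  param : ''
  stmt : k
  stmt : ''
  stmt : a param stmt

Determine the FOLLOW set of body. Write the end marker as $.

In rest : body g w stmt: add FIRST(g w stmt) = { g }.
In param : body stmt: add FIRST(stmt)\{''} = { a, k }.
  Since stmt is nullable, also add FOLLOW(param) = { $, a, g, k }.
Union: FOLLOW(body) = { $, a, g, k }.

{ $, a, g, k }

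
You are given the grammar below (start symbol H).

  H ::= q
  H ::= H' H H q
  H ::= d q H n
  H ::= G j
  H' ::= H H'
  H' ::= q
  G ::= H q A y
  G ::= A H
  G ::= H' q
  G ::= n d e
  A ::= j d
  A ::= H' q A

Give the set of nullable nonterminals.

{ } (none)

No nonterminal has an empty production or an RHS whose symbols are all nullable.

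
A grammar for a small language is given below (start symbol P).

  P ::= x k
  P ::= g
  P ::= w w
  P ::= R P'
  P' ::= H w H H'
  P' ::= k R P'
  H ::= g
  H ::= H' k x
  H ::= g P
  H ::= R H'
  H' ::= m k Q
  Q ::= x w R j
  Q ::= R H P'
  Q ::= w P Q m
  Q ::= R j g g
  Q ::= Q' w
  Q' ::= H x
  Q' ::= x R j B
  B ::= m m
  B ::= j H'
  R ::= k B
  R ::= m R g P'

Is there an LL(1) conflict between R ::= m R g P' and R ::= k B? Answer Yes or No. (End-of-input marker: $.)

No

FIRST(m R g P') = { m } and FIRST(k B) = { k }.
The FIRST sets are disjoint and neither alternative is nullable — no conflict.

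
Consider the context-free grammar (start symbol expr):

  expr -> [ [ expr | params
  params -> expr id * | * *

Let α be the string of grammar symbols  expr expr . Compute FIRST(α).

Add FIRST(expr) = { *, [ }; expr is not nullable, stop.

{ *, [ }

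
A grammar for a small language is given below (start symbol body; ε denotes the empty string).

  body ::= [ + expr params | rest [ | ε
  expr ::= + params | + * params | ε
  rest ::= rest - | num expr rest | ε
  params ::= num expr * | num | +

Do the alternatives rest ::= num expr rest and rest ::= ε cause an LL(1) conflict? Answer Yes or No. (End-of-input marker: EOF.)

No

FIRST(num expr rest) = { num } and FIRST(ε) = { ε }.
The second is nullable but FOLLOW(rest) = { -, [ } is disjoint from FIRST of the first.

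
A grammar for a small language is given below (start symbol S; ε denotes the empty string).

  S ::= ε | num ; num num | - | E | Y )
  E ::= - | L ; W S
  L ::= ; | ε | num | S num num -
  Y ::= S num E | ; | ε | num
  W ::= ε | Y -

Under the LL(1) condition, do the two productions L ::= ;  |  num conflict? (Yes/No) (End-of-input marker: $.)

No

FIRST(;) = { ; } and FIRST(num) = { num }.
The FIRST sets are disjoint and neither alternative is nullable — no conflict.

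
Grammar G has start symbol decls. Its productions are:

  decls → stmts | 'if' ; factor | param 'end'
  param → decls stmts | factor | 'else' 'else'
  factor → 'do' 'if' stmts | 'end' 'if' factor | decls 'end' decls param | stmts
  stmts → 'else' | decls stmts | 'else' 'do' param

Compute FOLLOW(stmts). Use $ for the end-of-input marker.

{ $, 'do', 'else', 'end', 'if' }

In decls → stmts: stmts is at the end, add FOLLOW(decls) = { $, 'do', 'else', 'end', 'if' }.
In param → decls stmts: stmts is at the end, add FOLLOW(param) = { $, 'do', 'else', 'end', 'if' }.
In factor → 'do' 'if' stmts: stmts is at the end, add FOLLOW(factor) = { $, 'do', 'else', 'end', 'if' }.
In factor → stmts: stmts is at the end, add FOLLOW(factor) = { $, 'do', 'else', 'end', 'if' }.
In stmts → decls stmts: stmts is at the end, add FOLLOW(stmts) = { $, 'do', 'else', 'end', 'if' }.
Union: FOLLOW(stmts) = { $, 'do', 'else', 'end', 'if' }.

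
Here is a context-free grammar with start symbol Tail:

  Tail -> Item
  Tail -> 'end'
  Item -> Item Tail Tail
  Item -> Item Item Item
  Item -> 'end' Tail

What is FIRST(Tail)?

From Tail -> Item: add FIRST(Item) = { 'end' }.
Tail -> 'end' contributes {'end'}.
Union: FIRST(Tail) = { 'end' }.

{ 'end' }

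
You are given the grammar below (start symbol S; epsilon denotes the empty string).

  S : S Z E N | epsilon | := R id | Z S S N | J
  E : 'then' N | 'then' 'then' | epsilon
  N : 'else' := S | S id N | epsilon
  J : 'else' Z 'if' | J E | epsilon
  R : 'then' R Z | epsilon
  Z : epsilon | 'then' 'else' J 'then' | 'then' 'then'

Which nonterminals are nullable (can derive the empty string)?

Directly nullable (have an epsilon-production): S, E, N, J, R, Z.

{ E, J, N, R, S, Z }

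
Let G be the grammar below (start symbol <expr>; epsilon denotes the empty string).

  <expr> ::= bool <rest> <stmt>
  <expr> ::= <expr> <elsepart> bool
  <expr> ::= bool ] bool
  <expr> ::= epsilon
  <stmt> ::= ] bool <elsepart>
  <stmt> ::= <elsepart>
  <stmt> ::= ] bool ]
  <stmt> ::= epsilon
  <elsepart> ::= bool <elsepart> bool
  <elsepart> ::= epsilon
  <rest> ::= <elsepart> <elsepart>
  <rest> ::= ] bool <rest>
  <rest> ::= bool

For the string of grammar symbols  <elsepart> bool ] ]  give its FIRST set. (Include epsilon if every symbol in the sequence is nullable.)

{ bool }

Add FIRST(<elsepart>)\{epsilon} = { bool }; <elsepart> is nullable, continue.
bool is a terminal; add {bool} and stop.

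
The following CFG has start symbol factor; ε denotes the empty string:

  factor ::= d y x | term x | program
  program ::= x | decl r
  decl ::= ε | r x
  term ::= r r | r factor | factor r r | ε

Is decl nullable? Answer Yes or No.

decl has an ε-production, so decl ⇒ ε.

Yes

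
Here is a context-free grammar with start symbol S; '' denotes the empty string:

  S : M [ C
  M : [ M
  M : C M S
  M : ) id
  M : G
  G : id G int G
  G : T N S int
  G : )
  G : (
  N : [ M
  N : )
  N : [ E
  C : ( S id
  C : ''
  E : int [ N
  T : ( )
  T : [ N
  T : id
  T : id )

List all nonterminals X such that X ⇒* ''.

Directly nullable (have an ''-production): C.
No other nonterminal has a production whose RHS symbols are all nullable.

{ C }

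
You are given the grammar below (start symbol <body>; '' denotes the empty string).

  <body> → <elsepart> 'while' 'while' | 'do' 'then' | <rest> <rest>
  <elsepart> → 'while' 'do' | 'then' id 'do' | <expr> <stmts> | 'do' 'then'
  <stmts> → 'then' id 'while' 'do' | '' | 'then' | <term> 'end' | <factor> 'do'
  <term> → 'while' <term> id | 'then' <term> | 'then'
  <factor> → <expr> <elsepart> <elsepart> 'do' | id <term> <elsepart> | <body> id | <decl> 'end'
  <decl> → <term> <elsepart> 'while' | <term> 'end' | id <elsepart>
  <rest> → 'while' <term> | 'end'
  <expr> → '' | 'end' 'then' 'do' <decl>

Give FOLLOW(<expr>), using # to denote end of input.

In <elsepart> → <expr> <stmts>: add FIRST(<stmts>)\{''} = { 'do', 'end', 'then', 'while', id }.
  Since <stmts> is nullable, also add FOLLOW(<elsepart>) = { 'do', 'end', 'then', 'while', id }.
In <factor> → <expr> <elsepart> <elsepart> 'do': add FIRST(<elsepart> <elsepart> 'do') = { 'do', 'end', 'then', 'while', id }.
Union: FOLLOW(<expr>) = { 'do', 'end', 'then', 'while', id }.

{ 'do', 'end', 'then', 'while', id }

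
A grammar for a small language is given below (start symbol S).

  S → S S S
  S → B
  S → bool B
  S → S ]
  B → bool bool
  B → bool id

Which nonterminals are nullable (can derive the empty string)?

{ } (none)

No nonterminal has an empty production or an RHS whose symbols are all nullable.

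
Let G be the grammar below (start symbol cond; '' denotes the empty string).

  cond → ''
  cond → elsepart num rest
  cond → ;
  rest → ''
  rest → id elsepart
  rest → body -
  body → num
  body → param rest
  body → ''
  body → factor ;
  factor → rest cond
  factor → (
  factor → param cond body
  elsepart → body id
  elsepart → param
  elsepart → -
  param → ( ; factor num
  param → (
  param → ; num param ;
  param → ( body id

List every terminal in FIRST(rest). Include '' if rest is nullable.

rest → '' contributes ''.
rest → id elsepart contributes {id}.
From rest → body -: body nullable, take FIRST(body) ∪ {-} = { (, -, ;, id, num }.
Union: FIRST(rest) = { (, -, ;, id, num, '' }.

{ (, -, ;, id, num, '' }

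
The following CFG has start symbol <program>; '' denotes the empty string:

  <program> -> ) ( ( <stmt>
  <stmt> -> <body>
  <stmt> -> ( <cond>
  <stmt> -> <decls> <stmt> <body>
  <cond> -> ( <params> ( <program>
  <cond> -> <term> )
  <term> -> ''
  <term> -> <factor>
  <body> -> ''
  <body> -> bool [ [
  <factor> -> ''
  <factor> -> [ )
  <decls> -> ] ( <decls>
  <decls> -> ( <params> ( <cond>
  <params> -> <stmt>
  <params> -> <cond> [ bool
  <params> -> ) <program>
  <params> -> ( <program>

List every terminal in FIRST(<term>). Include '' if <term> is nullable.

{ [, '' }

<term> -> '' contributes ''.
From <term> -> <factor>: add FIRST(<factor>) = { [, '' } (including '' since <factor> is nullable).
Union: FIRST(<term>) = { [, '' }.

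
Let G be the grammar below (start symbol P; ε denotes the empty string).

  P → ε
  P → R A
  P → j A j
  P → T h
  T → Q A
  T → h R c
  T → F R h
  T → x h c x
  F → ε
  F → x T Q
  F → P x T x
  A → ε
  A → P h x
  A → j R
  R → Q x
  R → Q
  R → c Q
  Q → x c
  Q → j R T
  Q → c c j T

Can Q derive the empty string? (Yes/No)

Nullable nonterminals: A, F, P.
No production of Q has an RHS whose symbols are all nullable, so Q is not nullable.

No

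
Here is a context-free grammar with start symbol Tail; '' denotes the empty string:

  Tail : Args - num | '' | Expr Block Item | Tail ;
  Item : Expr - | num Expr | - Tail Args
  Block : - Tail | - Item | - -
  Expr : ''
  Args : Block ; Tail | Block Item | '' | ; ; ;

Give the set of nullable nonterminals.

Directly nullable (have an ''-production): Tail, Expr, Args.
No other nonterminal has a production whose RHS symbols are all nullable.

{ Args, Expr, Tail }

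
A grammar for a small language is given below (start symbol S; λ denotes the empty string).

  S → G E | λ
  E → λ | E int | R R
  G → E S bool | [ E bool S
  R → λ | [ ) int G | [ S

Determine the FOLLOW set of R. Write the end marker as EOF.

In E → R R: add FIRST(R)\{λ} = { [ }.
  Since R is nullable, also add FOLLOW(E) = { EOF, [, bool, int }.
In E → R R: R is at the end, add FOLLOW(E) = { EOF, [, bool, int }.
Union: FOLLOW(R) = { EOF, [, bool, int }.

{ EOF, [, bool, int }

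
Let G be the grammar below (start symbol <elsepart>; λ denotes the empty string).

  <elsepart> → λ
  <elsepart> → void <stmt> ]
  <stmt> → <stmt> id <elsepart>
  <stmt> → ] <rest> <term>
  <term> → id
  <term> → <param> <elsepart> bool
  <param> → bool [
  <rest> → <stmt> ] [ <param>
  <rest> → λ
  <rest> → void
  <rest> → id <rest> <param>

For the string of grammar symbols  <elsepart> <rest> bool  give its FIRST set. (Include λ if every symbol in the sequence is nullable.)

{ ], bool, id, void }

Add FIRST(<elsepart>)\{λ} = { void }; <elsepart> is nullable, continue.
Add FIRST(<rest>)\{λ} = { ], id, void }; <rest> is nullable, continue.
bool is a terminal; add {bool} and stop.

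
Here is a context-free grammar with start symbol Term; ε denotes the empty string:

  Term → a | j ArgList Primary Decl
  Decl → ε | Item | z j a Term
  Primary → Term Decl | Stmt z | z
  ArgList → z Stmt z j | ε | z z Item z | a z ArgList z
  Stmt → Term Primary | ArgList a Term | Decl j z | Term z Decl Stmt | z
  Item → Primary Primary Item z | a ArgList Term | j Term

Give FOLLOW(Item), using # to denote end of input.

In Decl → Item: Item is at the end, add FOLLOW(Decl) = { #, a, j, z }.
In ArgList → z z Item z: add FIRST(z) = { z }.
In Item → Primary Primary Item z: add FIRST(z) = { z }.
Union: FOLLOW(Item) = { #, a, j, z }.

{ #, a, j, z }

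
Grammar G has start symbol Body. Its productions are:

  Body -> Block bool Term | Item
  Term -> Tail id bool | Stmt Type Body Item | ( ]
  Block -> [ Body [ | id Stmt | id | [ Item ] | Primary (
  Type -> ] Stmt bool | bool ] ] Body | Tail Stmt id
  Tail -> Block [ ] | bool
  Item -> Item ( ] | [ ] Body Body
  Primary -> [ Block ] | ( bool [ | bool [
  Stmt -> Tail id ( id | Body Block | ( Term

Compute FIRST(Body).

{ (, [, bool, id }

From Body -> Block bool Term: add FIRST(Block) = { (, [, bool, id }.
From Body -> Item: add FIRST(Item) = { [ }.
Union: FIRST(Body) = { (, [, bool, id }.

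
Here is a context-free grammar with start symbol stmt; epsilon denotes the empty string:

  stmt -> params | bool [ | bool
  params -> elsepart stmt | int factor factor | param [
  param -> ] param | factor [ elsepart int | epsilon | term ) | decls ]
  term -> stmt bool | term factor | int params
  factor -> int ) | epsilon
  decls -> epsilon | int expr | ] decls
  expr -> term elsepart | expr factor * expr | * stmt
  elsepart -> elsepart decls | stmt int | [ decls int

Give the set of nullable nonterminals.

{ decls, factor, param }

Directly nullable (have an epsilon-production): param, factor, decls.
No other nonterminal has a production whose RHS symbols are all nullable.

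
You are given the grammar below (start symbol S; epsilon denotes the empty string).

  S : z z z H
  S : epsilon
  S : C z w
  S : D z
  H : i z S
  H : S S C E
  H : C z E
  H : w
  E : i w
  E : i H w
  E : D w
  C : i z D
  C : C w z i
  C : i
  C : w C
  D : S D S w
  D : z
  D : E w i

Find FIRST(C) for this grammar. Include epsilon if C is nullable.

{ i, w }

C : i z D contributes {i}.
From C : C w z i: add FIRST(C) = { i, w }.
C : i contributes {i}.
C : w C contributes {w}.
Union: FIRST(C) = { i, w }.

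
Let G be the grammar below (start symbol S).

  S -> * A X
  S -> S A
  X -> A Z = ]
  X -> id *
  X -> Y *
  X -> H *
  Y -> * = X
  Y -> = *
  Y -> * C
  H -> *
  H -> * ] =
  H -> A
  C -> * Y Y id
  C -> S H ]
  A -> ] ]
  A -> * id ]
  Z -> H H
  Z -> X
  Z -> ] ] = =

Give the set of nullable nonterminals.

{ } (none)

No nonterminal has an empty production or an RHS whose symbols are all nullable.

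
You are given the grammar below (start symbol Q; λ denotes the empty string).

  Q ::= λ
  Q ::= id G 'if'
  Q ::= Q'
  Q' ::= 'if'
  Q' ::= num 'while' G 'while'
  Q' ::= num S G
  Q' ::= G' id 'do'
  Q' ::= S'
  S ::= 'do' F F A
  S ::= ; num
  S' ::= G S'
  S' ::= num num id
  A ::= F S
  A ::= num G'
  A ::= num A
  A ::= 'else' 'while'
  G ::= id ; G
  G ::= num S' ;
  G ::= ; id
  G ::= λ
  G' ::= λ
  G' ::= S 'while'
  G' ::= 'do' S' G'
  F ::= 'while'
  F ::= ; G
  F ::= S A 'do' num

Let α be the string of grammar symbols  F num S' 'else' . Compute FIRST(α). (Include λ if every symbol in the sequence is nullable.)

{ 'do', 'while', ; }

Add FIRST(F) = { 'do', 'while', ; }; F is not nullable, stop.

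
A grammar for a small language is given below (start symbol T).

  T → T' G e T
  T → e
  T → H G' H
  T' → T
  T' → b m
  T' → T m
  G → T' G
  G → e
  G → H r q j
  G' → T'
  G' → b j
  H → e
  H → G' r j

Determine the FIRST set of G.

From G → T' G: add FIRST(T') = { b, e }.
G → e contributes {e}.
From G → H r q j: add FIRST(H) = { b, e }.
Union: FIRST(G) = { b, e }.

{ b, e }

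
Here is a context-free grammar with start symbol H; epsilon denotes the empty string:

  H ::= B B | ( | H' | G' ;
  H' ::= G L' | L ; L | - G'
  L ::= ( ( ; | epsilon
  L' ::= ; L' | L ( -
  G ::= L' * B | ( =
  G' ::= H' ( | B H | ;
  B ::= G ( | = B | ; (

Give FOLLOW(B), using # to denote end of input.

In H ::= B B: add FIRST(B) = { (, ;, = }.
In H ::= B B: B is at the end, add FOLLOW(H) = { #, (, ; }.
In G ::= L' * B: B is at the end, add FOLLOW(G) = { (, ; }.
In G' ::= B H: add FIRST(H) = { (, -, ;, = }.
In B ::= = B: B is at the end, add FOLLOW(B) = { #, (, -, ;, = }.
Union: FOLLOW(B) = { #, (, -, ;, = }.

{ #, (, -, ;, = }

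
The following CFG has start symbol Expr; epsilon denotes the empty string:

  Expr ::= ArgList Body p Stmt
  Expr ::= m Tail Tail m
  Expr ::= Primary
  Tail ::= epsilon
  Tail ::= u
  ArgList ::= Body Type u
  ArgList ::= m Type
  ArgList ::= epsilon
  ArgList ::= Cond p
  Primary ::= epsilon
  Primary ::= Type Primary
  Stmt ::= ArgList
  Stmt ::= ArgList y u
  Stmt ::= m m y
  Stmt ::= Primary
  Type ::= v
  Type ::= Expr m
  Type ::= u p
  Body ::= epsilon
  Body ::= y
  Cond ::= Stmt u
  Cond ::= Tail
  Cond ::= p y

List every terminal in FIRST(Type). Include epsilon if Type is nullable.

Type ::= v contributes {v}.
From Type ::= Expr m: Expr nullable, take FIRST(Expr) ∪ {m} = { m, p, u, v, y }.
Type ::= u p contributes {u}.
Union: FIRST(Type) = { m, p, u, v, y }.

{ m, p, u, v, y }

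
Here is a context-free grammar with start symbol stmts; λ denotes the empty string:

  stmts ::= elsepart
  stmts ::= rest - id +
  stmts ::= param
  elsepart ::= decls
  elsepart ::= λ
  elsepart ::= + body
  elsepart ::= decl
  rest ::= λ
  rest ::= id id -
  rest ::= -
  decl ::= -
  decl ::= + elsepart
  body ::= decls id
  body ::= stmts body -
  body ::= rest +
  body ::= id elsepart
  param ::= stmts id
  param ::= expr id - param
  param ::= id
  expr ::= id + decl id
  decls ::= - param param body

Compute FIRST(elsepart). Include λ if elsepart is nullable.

{ +, -, λ }

From elsepart ::= decls: add FIRST(decls) = { - }.
elsepart ::= λ contributes λ.
elsepart ::= + body contributes {+}.
From elsepart ::= decl: add FIRST(decl) = { +, - }.
Union: FIRST(elsepart) = { +, -, λ }.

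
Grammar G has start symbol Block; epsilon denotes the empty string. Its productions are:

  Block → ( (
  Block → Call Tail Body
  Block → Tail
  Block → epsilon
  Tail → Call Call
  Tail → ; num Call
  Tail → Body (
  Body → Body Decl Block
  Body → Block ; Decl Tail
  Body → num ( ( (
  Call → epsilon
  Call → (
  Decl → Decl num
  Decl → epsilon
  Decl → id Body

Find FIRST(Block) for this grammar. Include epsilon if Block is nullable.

Block → ( ( contributes {(}.
From Block → Call Tail Body: Call, Tail nullable, take FIRST(Call) ∪ FIRST(Tail) ∪ FIRST(Body) = { (, ;, num }.
From Block → Tail: add FIRST(Tail) = { (, ;, num, epsilon } (including epsilon since Tail is nullable).
Block → epsilon contributes epsilon.
Union: FIRST(Block) = { (, ;, num, epsilon }.

{ (, ;, num, epsilon }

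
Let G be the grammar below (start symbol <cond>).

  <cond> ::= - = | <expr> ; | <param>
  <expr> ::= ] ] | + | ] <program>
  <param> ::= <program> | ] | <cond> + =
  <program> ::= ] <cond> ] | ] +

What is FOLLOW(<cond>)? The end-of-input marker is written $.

<cond> is the start symbol, so $ ∈ FOLLOW(<cond>).
In <param> ::= <cond> + =: add FIRST(+ =) = { + }.
In <program> ::= ] <cond> ]: add FIRST(]) = { ] }.
Union: FOLLOW(<cond>) = { $, +, ] }.

{ $, +, ] }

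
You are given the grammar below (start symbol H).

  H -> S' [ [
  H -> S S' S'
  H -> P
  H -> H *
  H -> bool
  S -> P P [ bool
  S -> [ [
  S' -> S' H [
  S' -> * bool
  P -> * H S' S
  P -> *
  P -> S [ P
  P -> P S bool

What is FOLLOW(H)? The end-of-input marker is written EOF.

H is the start symbol, so EOF ∈ FOLLOW(H).
In H -> H *: add FIRST(*) = { * }.
In S' -> S' H [: add FIRST([) = { [ }.
In P -> * H S' S: add FIRST(S' S) = { * }.
Union: FOLLOW(H) = { EOF, *, [ }.

{ EOF, *, [ }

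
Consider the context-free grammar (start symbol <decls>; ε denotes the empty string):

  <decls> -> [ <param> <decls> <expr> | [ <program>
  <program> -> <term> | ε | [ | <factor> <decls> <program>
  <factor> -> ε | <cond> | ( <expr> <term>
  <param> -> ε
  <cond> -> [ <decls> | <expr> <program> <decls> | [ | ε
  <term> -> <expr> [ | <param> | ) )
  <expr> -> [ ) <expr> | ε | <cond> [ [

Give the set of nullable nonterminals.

{ <cond>, <expr>, <factor>, <param>, <program>, <term> }

Directly nullable (have an ε-production): <program>, <factor>, <param>, <cond>, <expr>.
<term> -> <param> with every symbol nullable, so <term> is nullable.
No other nonterminal has a production whose RHS symbols are all nullable.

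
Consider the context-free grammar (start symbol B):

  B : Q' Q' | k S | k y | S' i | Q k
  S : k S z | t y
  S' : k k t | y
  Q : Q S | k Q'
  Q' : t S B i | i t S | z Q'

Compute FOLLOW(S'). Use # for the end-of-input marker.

In B : S' i: add FIRST(i) = { i }.
Union: FOLLOW(S') = { i }.

{ i }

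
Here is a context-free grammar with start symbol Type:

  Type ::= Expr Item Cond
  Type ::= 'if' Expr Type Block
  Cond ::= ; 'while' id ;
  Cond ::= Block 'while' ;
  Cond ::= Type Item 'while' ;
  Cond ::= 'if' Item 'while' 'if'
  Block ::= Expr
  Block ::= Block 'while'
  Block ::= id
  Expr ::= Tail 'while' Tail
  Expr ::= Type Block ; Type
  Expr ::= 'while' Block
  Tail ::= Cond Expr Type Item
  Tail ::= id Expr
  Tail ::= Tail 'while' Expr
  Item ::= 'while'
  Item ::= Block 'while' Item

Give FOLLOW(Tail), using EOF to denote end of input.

In Expr ::= Tail 'while' Tail: add FIRST('while' Tail) = { 'while' }.
In Expr ::= Tail 'while' Tail: Tail is at the end, add FOLLOW(Expr) = { EOF, 'if', 'while', ;, id }.
In Tail ::= Tail 'while' Expr: add FIRST('while' Expr) = { 'while' }.
Union: FOLLOW(Tail) = { EOF, 'if', 'while', ;, id }.

{ EOF, 'if', 'while', ;, id }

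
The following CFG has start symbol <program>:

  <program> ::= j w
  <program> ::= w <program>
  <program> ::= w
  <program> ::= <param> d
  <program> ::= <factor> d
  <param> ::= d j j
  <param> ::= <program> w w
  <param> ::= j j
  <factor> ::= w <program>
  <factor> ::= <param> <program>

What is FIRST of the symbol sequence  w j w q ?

w is a terminal; add {w} and stop.

{ w }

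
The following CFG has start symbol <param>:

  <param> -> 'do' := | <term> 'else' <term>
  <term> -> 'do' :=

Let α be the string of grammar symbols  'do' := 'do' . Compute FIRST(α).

{ 'do' }

'do' is a terminal; add {'do'} and stop.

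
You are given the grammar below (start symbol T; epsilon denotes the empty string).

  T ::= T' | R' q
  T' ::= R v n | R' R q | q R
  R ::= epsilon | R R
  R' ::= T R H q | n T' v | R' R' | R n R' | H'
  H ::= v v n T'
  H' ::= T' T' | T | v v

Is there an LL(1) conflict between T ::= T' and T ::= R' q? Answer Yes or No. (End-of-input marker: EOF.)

Yes

FIRST(T') = { n, q, v } and FIRST(R' q) = { n, q, v }.
Both contain n, so the two alternatives are not disjoint — LL(1) conflict.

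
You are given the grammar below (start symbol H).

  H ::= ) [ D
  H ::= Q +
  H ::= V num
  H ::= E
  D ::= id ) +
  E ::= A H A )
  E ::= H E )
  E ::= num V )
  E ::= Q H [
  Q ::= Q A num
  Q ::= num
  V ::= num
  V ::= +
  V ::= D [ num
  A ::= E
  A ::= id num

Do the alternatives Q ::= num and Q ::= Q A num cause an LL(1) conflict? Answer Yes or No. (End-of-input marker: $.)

FIRST(num) = { num } and FIRST(Q A num) = { num }.
Both contain num, so the two alternatives are not disjoint — LL(1) conflict.

Yes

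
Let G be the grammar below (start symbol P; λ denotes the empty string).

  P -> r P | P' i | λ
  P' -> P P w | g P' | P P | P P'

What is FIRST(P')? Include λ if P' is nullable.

From P' -> P P w: P, P nullable, take FIRST(P) ∪ FIRST(P) ∪ {w} = { g, i, r, w }.
P' -> g P' contributes {g}.
From P' -> P P: P, P nullable, take FIRST(P) ∪ FIRST(P) = { g, i, r, w }; also λ since the whole RHS is nullable.
From P' -> P P': P, P' nullable, take FIRST(P) ∪ FIRST(P') = { g, i, r, w }; also λ since the whole RHS is nullable.
Union: FIRST(P') = { g, i, r, w, λ }.

{ g, i, r, w, λ }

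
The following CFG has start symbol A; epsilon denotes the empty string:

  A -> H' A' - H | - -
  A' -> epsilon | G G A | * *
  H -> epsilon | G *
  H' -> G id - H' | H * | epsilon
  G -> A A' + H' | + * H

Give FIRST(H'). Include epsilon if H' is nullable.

From H' -> G id - H': add FIRST(G) = { *, +, - }.
From H' -> H *: H nullable, take FIRST(H) ∪ {*} = { *, +, - }.
H' -> epsilon contributes epsilon.
Union: FIRST(H') = { *, +, -, epsilon }.

{ *, +, -, epsilon }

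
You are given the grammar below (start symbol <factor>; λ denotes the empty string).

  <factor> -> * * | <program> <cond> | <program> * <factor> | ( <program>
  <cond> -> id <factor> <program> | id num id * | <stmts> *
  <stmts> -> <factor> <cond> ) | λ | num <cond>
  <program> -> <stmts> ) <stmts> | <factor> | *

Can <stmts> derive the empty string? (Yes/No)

Yes

<stmts> has an λ-production, so <stmts> ⇒ λ.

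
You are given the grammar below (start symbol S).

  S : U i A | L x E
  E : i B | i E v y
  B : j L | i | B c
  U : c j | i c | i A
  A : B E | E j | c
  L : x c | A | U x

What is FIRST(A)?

From A : B E: add FIRST(B) = { i, j }.
From A : E j: add FIRST(E) = { i }.
A : c contributes {c}.
Union: FIRST(A) = { c, i, j }.

{ c, i, j }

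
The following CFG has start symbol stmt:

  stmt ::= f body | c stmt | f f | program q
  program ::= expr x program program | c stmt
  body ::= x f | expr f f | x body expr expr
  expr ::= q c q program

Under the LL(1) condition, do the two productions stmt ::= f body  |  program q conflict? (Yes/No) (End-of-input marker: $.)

FIRST(f body) = { f } and FIRST(program q) = { c, q }.
The FIRST sets are disjoint and neither alternative is nullable — no conflict.

No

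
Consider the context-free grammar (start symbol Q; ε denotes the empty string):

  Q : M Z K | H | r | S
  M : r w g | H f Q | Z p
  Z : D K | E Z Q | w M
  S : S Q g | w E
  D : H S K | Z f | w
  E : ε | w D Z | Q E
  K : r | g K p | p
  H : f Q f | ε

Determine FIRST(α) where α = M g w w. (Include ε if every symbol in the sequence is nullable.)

{ f, r, w }

Add FIRST(M) = { f, r, w }; M is not nullable, stop.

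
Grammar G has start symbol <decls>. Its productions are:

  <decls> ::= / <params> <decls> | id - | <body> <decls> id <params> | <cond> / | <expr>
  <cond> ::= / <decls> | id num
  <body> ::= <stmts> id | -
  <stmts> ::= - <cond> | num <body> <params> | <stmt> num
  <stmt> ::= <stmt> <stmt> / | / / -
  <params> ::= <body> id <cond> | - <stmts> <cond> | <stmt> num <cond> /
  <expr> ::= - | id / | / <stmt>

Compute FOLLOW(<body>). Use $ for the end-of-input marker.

{ -, /, id, num }

In <decls> ::= <body> <decls> id <params>: add FIRST(<decls> id <params>) = { -, /, id, num }.
In <stmts> ::= num <body> <params>: add FIRST(<params>) = { -, /, num }.
In <params> ::= <body> id <cond>: add FIRST(id <cond>) = { id }.
Union: FOLLOW(<body>) = { -, /, id, num }.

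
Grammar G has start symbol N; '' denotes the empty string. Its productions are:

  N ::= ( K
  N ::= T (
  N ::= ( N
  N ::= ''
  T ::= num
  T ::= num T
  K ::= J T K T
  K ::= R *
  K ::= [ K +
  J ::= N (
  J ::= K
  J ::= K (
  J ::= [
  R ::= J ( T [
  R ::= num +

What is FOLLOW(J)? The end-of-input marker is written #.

In K ::= J T K T: add FIRST(T K T) = { num }.
In R ::= J ( T [: add FIRST(( T [) = { ( }.
Union: FOLLOW(J) = { (, num }.

{ (, num }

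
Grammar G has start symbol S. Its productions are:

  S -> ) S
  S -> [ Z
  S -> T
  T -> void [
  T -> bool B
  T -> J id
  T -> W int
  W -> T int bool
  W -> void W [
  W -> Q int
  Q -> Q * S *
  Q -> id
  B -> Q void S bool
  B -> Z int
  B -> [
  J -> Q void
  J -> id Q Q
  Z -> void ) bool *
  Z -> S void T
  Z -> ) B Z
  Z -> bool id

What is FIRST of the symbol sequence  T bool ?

{ bool, id, void }

Add FIRST(T) = { bool, id, void }; T is not nullable, stop.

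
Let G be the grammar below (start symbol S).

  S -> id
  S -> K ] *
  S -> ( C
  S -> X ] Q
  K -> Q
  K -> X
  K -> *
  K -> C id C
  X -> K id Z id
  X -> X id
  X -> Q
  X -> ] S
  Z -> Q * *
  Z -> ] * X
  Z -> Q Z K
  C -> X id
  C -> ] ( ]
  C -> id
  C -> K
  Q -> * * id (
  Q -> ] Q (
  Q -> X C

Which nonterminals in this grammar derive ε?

No nonterminal has an empty production or an RHS whose symbols are all nullable.

{ } (none)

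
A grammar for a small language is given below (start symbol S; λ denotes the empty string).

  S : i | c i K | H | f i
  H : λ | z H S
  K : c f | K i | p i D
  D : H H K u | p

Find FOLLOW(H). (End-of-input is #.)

{ #, c, f, i, p, z }

In S : H: H is at the end, add FOLLOW(S) = { #, c, f, i, p, z }.
In H : z H S: add FIRST(S)\{λ} = { c, f, i, z }.
  Since S is nullable, also add FOLLOW(H) = { #, c, f, i, p, z }.
In D : H H K u: add FIRST(H K u) = { c, p, z }.
In D : H H K u: add FIRST(K u) = { c, p }.
Union: FOLLOW(H) = { #, c, f, i, p, z }.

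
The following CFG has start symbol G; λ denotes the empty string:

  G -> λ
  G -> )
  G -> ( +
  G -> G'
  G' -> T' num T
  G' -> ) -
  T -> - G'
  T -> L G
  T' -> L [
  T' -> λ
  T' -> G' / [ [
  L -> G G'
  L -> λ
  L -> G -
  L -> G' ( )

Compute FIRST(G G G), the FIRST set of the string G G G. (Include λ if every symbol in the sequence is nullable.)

Add FIRST(G)\{λ} = { (, ), -, [, num }; G is nullable, continue.
Add FIRST(G)\{λ} = { (, ), -, [, num }; G is nullable, continue.
Add FIRST(G)\{λ} = { (, ), -, [, num }; G is nullable, continue.
Every symbol is nullable, so include λ.

{ (, ), -, [, num, λ }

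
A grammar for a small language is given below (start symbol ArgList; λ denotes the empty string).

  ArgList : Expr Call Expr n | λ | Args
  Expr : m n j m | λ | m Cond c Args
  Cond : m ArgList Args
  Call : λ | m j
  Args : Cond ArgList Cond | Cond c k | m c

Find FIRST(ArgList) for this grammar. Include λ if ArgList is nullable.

{ m, n, λ }

From ArgList : Expr Call Expr n: Expr, Call, Expr nullable, take FIRST(Expr) ∪ FIRST(Call) ∪ FIRST(Expr) ∪ {n} = { m, n }.
ArgList : λ contributes λ.
From ArgList : Args: add FIRST(Args) = { m }.
Union: FIRST(ArgList) = { m, n, λ }.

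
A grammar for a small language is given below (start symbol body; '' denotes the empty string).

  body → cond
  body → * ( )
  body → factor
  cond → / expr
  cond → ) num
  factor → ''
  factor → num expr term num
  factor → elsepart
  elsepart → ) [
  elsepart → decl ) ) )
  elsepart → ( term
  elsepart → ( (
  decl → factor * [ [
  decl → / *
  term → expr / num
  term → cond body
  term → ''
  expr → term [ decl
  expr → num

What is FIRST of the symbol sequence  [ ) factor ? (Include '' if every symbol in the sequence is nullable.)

{ [ }

[ is a terminal; add {[} and stop.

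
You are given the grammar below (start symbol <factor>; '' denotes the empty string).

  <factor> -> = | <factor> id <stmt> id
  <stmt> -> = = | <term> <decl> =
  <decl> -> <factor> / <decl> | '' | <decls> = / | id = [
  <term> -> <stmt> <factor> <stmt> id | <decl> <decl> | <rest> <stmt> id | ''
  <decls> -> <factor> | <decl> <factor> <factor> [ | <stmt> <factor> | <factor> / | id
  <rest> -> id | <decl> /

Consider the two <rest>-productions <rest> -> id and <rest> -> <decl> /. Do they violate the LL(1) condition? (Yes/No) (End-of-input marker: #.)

FIRST(id) = { id } and FIRST(<decl> /) = { /, =, id }.
Both contain id, so the two alternatives are not disjoint — LL(1) conflict.

Yes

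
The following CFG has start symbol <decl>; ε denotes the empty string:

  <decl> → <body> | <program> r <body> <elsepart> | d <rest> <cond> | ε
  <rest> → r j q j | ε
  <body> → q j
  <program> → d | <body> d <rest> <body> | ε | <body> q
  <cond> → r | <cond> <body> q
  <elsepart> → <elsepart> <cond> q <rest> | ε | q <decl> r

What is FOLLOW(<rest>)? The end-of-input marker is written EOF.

{ EOF, q, r }

In <decl> → d <rest> <cond>: add FIRST(<cond>) = { r }.
In <program> → <body> d <rest> <body>: add FIRST(<body>) = { q }.
In <elsepart> → <elsepart> <cond> q <rest>: <rest> is at the end, add FOLLOW(<elsepart>) = { EOF, r }.
Union: FOLLOW(<rest>) = { EOF, q, r }.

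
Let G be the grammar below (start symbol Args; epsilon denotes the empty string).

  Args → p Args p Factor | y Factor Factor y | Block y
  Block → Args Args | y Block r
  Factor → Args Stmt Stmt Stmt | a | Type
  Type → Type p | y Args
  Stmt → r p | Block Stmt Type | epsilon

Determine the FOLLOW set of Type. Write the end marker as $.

{ $, a, p, r, y }

In Factor → Type: Type is at the end, add FOLLOW(Factor) = { $, a, p, r, y }.
In Type → Type p: add FIRST(p) = { p }.
In Stmt → Block Stmt Type: Type is at the end, add FOLLOW(Stmt) = { $, a, p, r, y }.
Union: FOLLOW(Type) = { $, a, p, r, y }.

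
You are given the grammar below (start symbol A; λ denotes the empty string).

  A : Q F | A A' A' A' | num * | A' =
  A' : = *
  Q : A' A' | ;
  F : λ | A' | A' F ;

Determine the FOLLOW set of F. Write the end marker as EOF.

In A : Q F: F is at the end, add FOLLOW(A) = { EOF, = }.
In F : A' F ;: add FIRST(;) = { ; }.
Union: FOLLOW(F) = { EOF, ;, = }.

{ EOF, ;, = }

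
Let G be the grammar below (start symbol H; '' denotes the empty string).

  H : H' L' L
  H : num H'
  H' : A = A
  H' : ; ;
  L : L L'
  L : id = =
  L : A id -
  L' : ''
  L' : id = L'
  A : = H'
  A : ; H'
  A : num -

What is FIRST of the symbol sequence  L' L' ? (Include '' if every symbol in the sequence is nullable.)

{ id, '' }

Add FIRST(L')\{''} = { id }; L' is nullable, continue.
Add FIRST(L')\{''} = { id }; L' is nullable, continue.
Every symbol is nullable, so include ''.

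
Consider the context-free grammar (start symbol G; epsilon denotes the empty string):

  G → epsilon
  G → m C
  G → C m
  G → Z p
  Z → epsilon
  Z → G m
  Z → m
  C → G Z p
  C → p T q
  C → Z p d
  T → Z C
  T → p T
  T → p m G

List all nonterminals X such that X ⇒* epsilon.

Directly nullable (have an epsilon-production): G, Z.
No other nonterminal has a production whose RHS symbols are all nullable.

{ G, Z }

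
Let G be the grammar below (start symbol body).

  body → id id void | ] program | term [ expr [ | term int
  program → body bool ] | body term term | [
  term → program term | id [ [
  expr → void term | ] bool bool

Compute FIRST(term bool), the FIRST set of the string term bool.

{ [, ], id }

Add FIRST(term) = { [, ], id }; term is not nullable, stop.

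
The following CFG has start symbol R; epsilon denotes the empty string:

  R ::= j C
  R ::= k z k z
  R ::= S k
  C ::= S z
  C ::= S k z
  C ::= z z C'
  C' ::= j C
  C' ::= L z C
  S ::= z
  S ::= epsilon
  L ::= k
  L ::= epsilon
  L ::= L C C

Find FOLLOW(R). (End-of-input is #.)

R is the start symbol, so # ∈ FOLLOW(R).
Union: FOLLOW(R) = { # }.

{ # }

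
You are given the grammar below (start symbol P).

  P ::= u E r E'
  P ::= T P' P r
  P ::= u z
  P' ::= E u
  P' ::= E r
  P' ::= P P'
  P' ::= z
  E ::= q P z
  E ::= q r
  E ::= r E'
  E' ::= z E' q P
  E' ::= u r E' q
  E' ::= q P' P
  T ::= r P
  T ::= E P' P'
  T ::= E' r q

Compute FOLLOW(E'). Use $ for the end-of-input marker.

{ $, q, r, u, z }

In P ::= u E r E': E' is at the end, add FOLLOW(P) = { $, q, r, u, z }.
In E ::= r E': E' is at the end, add FOLLOW(E) = { q, r, u, z }.
In E' ::= z E' q P: add FIRST(q P) = { q }.
In E' ::= u r E' q: add FIRST(q) = { q }.
In T ::= E' r q: add FIRST(r q) = { r }.
Union: FOLLOW(E') = { $, q, r, u, z }.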